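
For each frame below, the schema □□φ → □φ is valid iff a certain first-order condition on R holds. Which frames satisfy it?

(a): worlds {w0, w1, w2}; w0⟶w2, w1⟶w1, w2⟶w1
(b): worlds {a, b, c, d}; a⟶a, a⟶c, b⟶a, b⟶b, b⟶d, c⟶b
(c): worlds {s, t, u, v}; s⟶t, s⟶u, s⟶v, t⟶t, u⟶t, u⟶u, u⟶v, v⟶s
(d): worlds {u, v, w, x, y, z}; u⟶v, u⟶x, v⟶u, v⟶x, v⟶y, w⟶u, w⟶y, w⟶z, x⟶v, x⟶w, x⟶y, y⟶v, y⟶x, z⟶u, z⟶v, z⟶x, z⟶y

This is the axiom for density; its first-order frame correspondent is ∀x ∀y (Rxy → ∃z (Rxz ∧ Rzy)).
(a): fails — Rw0w2 but no z with Rw0z and Rzw2.
(b): holds.
(c): fails — Rvs but no z with Rvz and Rzs.
(d): fails — Rxw but no t with Rxt and Rtw.
Valid on: (b).

(b)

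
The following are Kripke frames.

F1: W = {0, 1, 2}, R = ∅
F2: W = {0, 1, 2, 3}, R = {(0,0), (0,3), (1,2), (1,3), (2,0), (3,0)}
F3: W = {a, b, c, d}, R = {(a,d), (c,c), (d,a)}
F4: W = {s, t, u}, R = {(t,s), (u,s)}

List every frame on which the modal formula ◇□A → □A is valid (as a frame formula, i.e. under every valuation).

F1

Frame correspondent (Sahlqvist): ∀x ∀y ∀z ((xRy ∧ xRz) → ∃w (yRw ∧ z = w)) — i.e. a generalized confluence (Geach) condition.
F1: condition met.
F2: fails — 0R3, 0R3 but no w with 3Rw and 3=w.
F3: fails — aRd, aRd but no w with dRw and d=w.
F4: fails — tRs, tRs but no w with sRw and s=w.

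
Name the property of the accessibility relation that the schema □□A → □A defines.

Suppose □□A→□A is valid. Take Rxy and set V(A)={w : xR²w}. Then □□A at x, so □A at x, so A at y, i.e. ∃z(Rxz∧Rzy).
Conversely, on a frame with density the schema holds at every world under every valuation.
Frame condition: ∀x ∀y (Rxy → ∃z (Rxz ∧ Rzy)).

density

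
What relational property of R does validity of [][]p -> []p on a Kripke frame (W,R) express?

Density

Suppose □□p→□p is valid. Take Rxy and set V(p)={w : xR²w}. Then □□p at x, so □p at x, so p at y, i.e. ∃z(Rxz∧Rzy).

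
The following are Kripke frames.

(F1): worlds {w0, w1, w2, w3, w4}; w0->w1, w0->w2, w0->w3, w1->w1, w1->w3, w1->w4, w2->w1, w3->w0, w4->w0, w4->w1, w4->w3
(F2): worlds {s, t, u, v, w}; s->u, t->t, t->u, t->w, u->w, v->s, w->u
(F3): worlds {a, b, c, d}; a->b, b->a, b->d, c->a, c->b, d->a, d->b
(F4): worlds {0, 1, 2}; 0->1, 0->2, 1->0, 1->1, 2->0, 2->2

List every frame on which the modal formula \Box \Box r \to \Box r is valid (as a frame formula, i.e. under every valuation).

(F4)

Frame correspondent (Sahlqvist): \forall x \forall y (Rxy \to \exists z (Rxz \wedge Rzy)) — i.e. density.
(F1): fails — Rw3w0 but no z with Rw3z and Rzw0.
(F2): fails — Ruw but no z with Ruz and Rzw.
(F3): fails — Rab but no z with Raz and Rzb.
(F4): holds.
Valid on: (F4).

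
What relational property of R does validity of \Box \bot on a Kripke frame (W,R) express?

Emptiness of R

This is the Ver axiom.
It corresponds to emptiness of R: \forall x \forall y \neg Rxy.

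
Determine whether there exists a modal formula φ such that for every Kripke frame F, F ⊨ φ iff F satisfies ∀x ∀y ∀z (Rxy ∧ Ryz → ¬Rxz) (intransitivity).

Any modally definable frame class is closed under surjective bounded morphisms.
The 5-cycle (worlds 0,1,2,3,4 with 0→1→2→3→4→0) is intransitive. Mapping every world to a single reflexive point • is a surjective bounded morphism; the reflexive point is not intransitive (R••∧R•• but R••).
So no modal formula (or set of formulas) defines exactly the intransitive frames.

No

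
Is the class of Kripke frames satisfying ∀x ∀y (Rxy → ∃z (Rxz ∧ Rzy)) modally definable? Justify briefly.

Yes — defined by □□p → □p

The condition is density. A defining modal formula is □□p → □p.
Suppose □□p→□p is valid. Take Rxy and set V(p)={w : xR²w}. Then □□p at x, so □p at x, so p at y, i.e. ∃z(Rxz∧Rzy).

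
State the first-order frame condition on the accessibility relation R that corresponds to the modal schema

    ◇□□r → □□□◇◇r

This is a Sahlqvist (Geach-type) schema ◇^1□^2r → □^3◇^2r.
Minimal-valuation argument: fix x; take any y with xR^1y and any z with xR^3z. Set V(r) to the set of worlds R-reachable from y in exactly 2 steps. Then □^2r holds at y, so the antecedent holds at x; validity forces ◇^2r at z, giving a w with zR^2w and yR^2w.
First-order correspondent: ∀x ∀y ∀z ((xRy ∧ xR³z) → ∃w (yR²w ∧ zR²w)).

∀x ∀y ∀z ((xRy ∧ xR³z) → ∃w (yR²w ∧ zR²w))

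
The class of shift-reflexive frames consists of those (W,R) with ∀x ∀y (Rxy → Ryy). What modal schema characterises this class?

□(□r → r)

A defining formula is □(□r → r) (the T□ axiom).
Suppose □(□r→r) is valid. Take Rxy and set V(r)={w : Ryw}. Then at y, □r holds; since □(□r→r) at x, □r→r at y, so r at y, i.e. Ryy.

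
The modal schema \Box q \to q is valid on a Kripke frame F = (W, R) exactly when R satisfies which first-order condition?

This is the T axiom.
It corresponds to reflexivity: \forall x Rxx.

Reflexivity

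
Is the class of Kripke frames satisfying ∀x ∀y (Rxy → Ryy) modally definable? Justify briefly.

This is a Sahlqvist condition; the T□ axiom □(□p → p) defines it.
Suppose □(□p→p) is valid. Take Rxy and set V(p)={w : Ryw}. Then at y, □p holds; since □(□p→p) at x, □p→p at y, so p at y, i.e. Ryy.

Yes — defined by □(□p → p)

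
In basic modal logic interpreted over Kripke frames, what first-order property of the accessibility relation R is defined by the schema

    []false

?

□⊥ is valid iff no world has any successor (otherwise □⊥ fails at any world with one).
The converse is a direct semantic check.
Frame condition: forall x forall y ~Rxy.

emptiness of R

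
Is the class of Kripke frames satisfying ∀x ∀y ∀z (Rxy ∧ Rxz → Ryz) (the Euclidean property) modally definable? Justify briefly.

Yes, by ◇p → □◇p

Yes: it is the Euclidean property, defined by the 5 schema ◇p → □◇p.
Suppose ◇p→□◇p is valid. Take Rxy, Rxz and set V(p)={y}. Then ◇p at x, so □◇p at x, so ◇p at z, so some w with Rzw has p; w=y, i.e. Rzy. By symmetry of the argument, Ryz.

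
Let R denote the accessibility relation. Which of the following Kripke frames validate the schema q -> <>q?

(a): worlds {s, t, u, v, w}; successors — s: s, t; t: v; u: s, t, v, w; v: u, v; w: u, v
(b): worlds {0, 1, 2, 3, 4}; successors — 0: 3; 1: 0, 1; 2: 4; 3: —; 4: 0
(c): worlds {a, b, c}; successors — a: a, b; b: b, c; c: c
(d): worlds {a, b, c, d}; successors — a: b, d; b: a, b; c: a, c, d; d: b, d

(c)

This is the axiom for a generalized confluence (Geach) condition; its first-order frame correspondent is forall x exists w (x = w & xRw).
(a): fails — at t but no w* with t=w* and tRw*.
(b): fails — at 0 but no w with 0=w and 0Rw.
(c): holds.
(d): fails — at a but no w with a=w and aRw.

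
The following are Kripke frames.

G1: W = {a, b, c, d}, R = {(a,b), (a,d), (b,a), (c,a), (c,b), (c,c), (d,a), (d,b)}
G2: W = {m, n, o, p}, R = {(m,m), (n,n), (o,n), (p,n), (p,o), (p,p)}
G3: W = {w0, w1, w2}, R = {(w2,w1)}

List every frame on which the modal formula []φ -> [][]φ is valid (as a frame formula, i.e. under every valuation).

The schema corresponds to transitivity: forall x forall y forall z (Rxy & Ryz -> Rxz).
G1: fails — Rab and Rba but not Raa.
G2: ✓.
G3: ✓.

G2, G3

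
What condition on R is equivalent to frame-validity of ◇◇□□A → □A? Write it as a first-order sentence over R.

This is a Sahlqvist (Geach-type) schema ◇^2□^2A → □^1◇^0A.
Minimal-valuation argument: fix x; take any y with xR^2y and any z with xR^1z. Set V(A) to the set of worlds R-reachable from y in exactly 2 steps. Then □^2A holds at y, so the antecedent holds at x; validity forces ◇^0A at z, giving a w with zR^0w and yR^2w.
First-order correspondent: ∀x ∀y ∀z ((xR²y ∧ xRz) → ∃w (yR²w ∧ z = w)).

∀x ∀y ∀z ((xR²y ∧ xRz) → ∃w (yR²w ∧ z = w))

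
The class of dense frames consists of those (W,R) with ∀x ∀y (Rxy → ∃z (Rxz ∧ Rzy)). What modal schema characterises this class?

□□s → □s

The condition is density. The C4 schema □□s → □s defines it.
Suppose □□s→□s is valid. Take Rxy and set V(s)={w : xR²w}. Then □□s at x, so □s at x, so s at y, i.e. ∃z(Rxz∧Rzy).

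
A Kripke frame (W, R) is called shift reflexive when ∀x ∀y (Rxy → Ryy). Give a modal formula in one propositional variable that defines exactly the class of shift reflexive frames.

This is shift-reflexivity; the standard corresponding axiom is T□: □(□r → r).

□(□r → r)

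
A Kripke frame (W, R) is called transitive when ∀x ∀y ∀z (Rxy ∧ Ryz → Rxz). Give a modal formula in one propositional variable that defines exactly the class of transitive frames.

□p → □□p

The condition is transitivity. The 4 schema □p → □□p defines it.
Suppose □p→□□p is valid. Take Rxy, Ryz and set V(p)={w : Rxw}. Then □p at x, so □□p at x, so □p at y, so p at z, i.e. Rxz.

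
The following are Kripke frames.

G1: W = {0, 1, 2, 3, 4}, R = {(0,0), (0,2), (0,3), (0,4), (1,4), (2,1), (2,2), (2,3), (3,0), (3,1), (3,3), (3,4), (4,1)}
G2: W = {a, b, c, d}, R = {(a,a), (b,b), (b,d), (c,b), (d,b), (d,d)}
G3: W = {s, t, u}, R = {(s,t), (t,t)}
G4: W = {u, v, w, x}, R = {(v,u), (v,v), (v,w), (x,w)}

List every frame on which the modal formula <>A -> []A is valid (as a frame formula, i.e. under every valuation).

Frame correspondent (Sahlqvist): forall x forall y forall z (Rxy & Rxz -> y = z) — i.e. partial functionality.
G1: fails — 0 sees both 0 and 2.
G2: fails — b sees both b and d.
G3: condition met.
G4: fails — v sees both u and v.

G3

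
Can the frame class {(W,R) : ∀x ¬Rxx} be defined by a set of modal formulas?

No

Modal frame validity is preserved under surjective bounded morphisms.
The 2-cycle (worlds 0,1 with 0→1→0) is irreflexive, and the map sending every world to a single reflexive point • is a surjective bounded morphism (forth: every edge maps to (•,•); back: every world has a successor). So any modal formula valid on the 2-cycle is also valid on the reflexive point, which is not irreflexive.
So no modal formula (or set of formulas) defines exactly the irreflexive frames.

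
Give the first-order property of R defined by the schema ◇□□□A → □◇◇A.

∀x ∀y ∀z ((xRy ∧ xRz) → ∃w (yR³w ∧ zR²w))

This is a Sahlqvist (Geach-type) schema ◇^1□^3A → □^1◇^2A.
Minimal-valuation argument: fix x; take any y with xR^1y and any z with xR^1z. Set V(A) to the set of worlds R-reachable from y in exactly 3 steps. Then □^3A holds at y, so the antecedent holds at x; validity forces ◇^2A at z, giving a w with zR^2w and yR^3w.
First-order correspondent: ∀x ∀y ∀z ((xRy ∧ xRz) → ∃w (yR³w ∧ zR²w)).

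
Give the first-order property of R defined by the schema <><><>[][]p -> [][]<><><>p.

forall x forall y forall z ((x R^3 y & x R^2 z) -> exists w (y R^2 w & z R^3 w))

This is a Sahlqvist (Geach-type) schema ◇^3□^2p → □^2◇^3p.
Minimal-valuation argument: fix x; take any y with xR^3y and any z with xR^2z. Set V(p) to the set of worlds R-reachable from y in exactly 2 steps. Then □^2p holds at y, so the antecedent holds at x; validity forces ◇^3p at z, giving a w with zR^3w and yR^2w.
First-order correspondent: forall x forall y forall z ((x R^3 y & x R^2 z) -> exists w (y R^2 w & z R^3 w)).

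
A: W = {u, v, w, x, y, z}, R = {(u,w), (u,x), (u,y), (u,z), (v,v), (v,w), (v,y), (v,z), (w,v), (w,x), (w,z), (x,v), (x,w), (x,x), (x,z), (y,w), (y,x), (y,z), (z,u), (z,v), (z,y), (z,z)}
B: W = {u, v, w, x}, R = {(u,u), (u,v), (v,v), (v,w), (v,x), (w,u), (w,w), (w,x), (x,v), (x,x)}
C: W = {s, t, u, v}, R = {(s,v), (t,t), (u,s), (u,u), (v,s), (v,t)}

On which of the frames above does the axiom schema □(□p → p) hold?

B

Frame correspondent (Sahlqvist): ∀x ∀y (Rxy → Ryy) — i.e. shift-reflexivity.
A: fails — Ruy but not Ryy.
B: condition met.
C: fails — Rus but not Rss.
Valid on: B.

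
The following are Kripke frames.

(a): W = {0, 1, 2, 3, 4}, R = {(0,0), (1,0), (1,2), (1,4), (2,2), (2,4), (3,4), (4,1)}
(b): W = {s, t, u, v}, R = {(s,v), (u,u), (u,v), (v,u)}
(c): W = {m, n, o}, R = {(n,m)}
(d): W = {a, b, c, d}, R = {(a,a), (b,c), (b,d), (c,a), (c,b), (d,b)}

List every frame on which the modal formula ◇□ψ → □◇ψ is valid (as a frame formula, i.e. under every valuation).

(b)

This is the axiom for convergence; its first-order frame correspondent is ∀x ∀y ∀z (Rxy ∧ Rxz → ∃w (Ryw ∧ Rzw)).
(a): fails — R10 and R12 but 0 and 2 have no common successor.
(b): ✓.
(c): fails — Rnm and Rnm but m and m have no common successor.
(d): fails — Rcb and Rca but b and a have no common successor.
Valid on: (b).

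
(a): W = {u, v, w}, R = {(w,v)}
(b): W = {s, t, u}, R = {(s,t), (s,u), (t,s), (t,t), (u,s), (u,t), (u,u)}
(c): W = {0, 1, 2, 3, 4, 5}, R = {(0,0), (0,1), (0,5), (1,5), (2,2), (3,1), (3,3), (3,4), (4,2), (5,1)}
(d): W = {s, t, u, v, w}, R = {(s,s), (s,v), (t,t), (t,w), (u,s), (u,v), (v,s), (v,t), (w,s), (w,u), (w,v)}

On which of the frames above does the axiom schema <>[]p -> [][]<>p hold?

(a), (b)

The schema corresponds to a generalized confluence (Geach) condition: forall x forall y forall z ((xRy & x R^2 z) -> exists w (yRw & zRw)).
(a): satisfies the condition.
(b): satisfies the condition.
(c): fails — 0R1, 0R²5 but no w with 1Rw and 5Rw.
(d): fails — sRs, sR²t but no w* with sRw* and tRw*.
Valid on: (a), (b).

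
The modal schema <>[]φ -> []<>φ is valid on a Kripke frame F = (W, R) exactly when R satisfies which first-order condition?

This schema is the .2 axiom.
Its frame correspondent is convergence — forall x forall y forall z (Rxy & Rxz -> exists w (Ryw & Rzw)).

convergence: forall x forall y forall z (Rxy & Rxz -> exists w (Ryw & Rzw))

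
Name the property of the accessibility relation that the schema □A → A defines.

reflexivity

This schema is the T axiom.
It corresponds to reflexivity: ∀x Rxx.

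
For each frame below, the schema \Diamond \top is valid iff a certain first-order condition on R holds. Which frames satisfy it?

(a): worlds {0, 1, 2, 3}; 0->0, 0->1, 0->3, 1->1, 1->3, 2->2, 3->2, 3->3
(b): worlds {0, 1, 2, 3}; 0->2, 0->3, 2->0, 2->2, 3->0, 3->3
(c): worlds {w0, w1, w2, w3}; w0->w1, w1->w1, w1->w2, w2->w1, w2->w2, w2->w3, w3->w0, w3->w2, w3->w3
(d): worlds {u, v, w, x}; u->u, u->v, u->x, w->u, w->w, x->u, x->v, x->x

(a), (c)

The schema corresponds to seriality: \forall x \exists y Rxy.
(a): ✓.
(b): fails — world 1 has no successor.
(c): ✓.
(d): fails — world v has no successor.
Valid on: (a), (c).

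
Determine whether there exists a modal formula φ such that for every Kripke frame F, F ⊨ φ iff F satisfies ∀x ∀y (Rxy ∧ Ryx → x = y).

If a class were modally definable it would be closed under surjective bounded morphisms (Goldblatt–Thomason).
The 8-cycle (worlds a,b,c,d,e,f,g,h with a→b→c→d→e→f→g→h→a) is antisymmetric. Sending even-indexed worlds to • and odd-indexed worlds to ∘ is a surjective bounded morphism onto the two-world frame with •↔∘, which is not antisymmetric.
Hence antisymmetry is not modally definable.

Not modally definable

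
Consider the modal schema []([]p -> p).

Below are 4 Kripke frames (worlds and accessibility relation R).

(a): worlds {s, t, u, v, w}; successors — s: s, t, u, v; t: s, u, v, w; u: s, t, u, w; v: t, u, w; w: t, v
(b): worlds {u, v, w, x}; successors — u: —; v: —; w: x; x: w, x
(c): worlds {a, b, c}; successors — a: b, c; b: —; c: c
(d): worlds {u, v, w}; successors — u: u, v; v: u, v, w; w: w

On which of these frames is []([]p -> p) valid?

Frame correspondent (Sahlqvist): forall x forall y (Rxy -> Ryy) — i.e. shift-reflexivity.
(a): fails — Rwt but not Rtt.
(b): fails — Rxw but not Rww.
(c): fails — Rab but not Rbb.
(d): ✓.
Valid on: (d).

(d)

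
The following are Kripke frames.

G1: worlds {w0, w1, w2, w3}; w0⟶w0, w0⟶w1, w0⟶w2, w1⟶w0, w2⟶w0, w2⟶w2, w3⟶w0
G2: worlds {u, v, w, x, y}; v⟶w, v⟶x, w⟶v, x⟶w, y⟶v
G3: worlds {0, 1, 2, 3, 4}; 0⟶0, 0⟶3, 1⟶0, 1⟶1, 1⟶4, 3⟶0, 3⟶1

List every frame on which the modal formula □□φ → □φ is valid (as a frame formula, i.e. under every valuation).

Frame correspondent (Sahlqvist): ∀x ∀y (Rxy → ∃z (Rxz ∧ Rzy)) — i.e. density.
G1: ✓.
G2: fails — Rxw but no z with Rxz and Rzw.
G3: ✓.
Valid on: G1, G3.

G1, G3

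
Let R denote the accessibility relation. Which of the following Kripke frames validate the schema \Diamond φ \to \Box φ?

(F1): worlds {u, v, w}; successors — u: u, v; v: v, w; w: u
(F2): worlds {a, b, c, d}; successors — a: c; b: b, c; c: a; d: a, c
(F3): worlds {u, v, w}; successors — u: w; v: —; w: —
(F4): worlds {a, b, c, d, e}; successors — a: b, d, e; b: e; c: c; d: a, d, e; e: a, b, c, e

(F3)

Frame correspondent (Sahlqvist): \forall x \forall y \forall z (Rxy \wedge Rxz \to y = z) — i.e. partial functionality.
(F1): fails — u sees both u and v.
(F2): fails — b sees both b and c.
(F3): condition met.
(F4): fails — a sees both b and d.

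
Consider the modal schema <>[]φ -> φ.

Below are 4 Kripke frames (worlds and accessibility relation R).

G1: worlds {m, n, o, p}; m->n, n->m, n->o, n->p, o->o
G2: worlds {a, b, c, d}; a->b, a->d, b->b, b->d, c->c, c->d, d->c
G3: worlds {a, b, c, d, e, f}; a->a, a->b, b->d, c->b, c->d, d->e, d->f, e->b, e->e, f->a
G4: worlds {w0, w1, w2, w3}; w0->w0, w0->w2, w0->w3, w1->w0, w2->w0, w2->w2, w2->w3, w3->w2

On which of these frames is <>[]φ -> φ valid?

none

The schema corresponds to symmetry: forall x forall y (Rxy -> Ryx).
G1: fails — Rno but not Ron.
G2: fails — Rab but not Rba.
G3: fails — Reb but not Rbe.
G4: fails — Rw1w0 but not Rw0w1.
Valid on no frame.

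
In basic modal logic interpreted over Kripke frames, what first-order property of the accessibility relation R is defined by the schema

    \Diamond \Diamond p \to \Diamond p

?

transitivity

Equivalently (dual form): □p → □□p.
Suppose □p→□□p is valid. Take Rxy, Ryz and set V(p)={w : Rxw}. Then □p at x, so □□p at x, so □p at y, so p at z, i.e. Rxz.
Conversely, on a frame with transitivity the schema holds at every world under every valuation.
Frame condition: \forall x \forall y \forall z (Rxy \wedge Ryz \to Rxz).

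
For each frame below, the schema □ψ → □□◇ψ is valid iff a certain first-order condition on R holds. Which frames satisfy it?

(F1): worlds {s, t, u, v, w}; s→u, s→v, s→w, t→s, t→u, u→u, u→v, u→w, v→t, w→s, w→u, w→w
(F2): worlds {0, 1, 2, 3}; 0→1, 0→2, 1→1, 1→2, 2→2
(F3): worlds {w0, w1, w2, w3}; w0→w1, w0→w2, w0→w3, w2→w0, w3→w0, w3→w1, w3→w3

Frame correspondent (Sahlqvist): ∀x ∀z (xR²z → ∃w (xRw ∧ zRw)) — i.e. a generalized confluence (Geach) condition.
(F1): fails — sR²v but no w* with sRw* and vRw*.
(F2): holds.
(F3): fails — w0R²w1 but no w with w0Rw and w1Rw.

(F2)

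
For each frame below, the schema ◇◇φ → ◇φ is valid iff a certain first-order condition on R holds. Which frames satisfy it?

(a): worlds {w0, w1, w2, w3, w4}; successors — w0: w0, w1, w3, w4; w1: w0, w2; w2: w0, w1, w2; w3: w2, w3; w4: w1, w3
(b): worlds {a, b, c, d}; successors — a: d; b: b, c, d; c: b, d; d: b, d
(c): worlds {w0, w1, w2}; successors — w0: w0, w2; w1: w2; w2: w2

(c)

Frame correspondent (Sahlqvist): ∀x ∀y ∀z (Rxy ∧ Ryz → Rxz) — i.e. transitivity.
(a): fails — Rw1w2 and Rw2w1 but not Rw1w1.
(b): fails — Rcb and Rbc but not Rcc.
(c): ✓.
Valid on: (c).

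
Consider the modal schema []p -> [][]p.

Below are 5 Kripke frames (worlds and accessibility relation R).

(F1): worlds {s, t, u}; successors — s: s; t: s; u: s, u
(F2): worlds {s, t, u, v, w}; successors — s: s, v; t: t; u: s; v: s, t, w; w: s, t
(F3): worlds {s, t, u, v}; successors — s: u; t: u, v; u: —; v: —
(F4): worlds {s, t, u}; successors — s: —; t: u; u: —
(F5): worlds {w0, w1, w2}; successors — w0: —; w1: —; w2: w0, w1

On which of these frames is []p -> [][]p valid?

(F1), (F3), (F4), (F5)

Frame correspondent (Sahlqvist): forall x forall y forall z (Rxy & Ryz -> Rxz) — i.e. transitivity.
(F1): ✓.
(F2): fails — Rus and Rsv but not Ruv.
(F3): ✓.
(F4): ✓.
(F5): ✓.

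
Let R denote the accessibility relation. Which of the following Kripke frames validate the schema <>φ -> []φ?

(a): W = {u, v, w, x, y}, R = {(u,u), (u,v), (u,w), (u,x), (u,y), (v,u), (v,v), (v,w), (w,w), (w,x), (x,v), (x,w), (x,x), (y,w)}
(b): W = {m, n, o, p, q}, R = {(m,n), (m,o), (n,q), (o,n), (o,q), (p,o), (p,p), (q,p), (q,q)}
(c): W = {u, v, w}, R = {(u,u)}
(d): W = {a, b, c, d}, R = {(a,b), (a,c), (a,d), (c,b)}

The schema corresponds to partial functionality: forall x forall y forall z (Rxy & Rxz -> y = z).
(a): fails — u sees both u and v.
(b): fails — m sees both n and o.
(c): condition met.
(d): fails — a sees both b and c.
Valid on: (c).

(c)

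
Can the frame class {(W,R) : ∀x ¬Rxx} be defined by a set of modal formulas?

No — not modally definable

If a class were modally definable it would be closed under surjective bounded morphisms (Goldblatt–Thomason).
The 2-cycle (worlds a,b with a→b→a) is irreflexive, and the map sending every world to a single reflexive point • is a surjective bounded morphism (forth: every edge maps to (•,•); back: every world has a successor). So any modal formula valid on the 2-cycle is also valid on the reflexive point, which is not irreflexive.
So the class is not modally definable.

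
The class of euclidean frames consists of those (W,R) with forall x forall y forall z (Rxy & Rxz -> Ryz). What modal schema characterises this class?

A defining formula is ◇p → □◇p (the 5 axiom).
Suppose ◇p→□◇p is valid. Take Rxy, Rxz and set V(p)={y}. Then ◇p at x, so □◇p at x, so ◇p at z, so some w with Rzw has p; w=y, i.e. Rzy. By symmetry of the argument, Ryz.

◇p → □◇p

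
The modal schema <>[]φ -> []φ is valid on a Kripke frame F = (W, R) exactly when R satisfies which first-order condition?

This is frame-equivalent to ◇φ → □◇φ (substitute ¬φ for φ and contrapose).
Suppose ◇φ→□◇φ is valid. Take Rxy, Rxz and set V(φ)={y}. Then ◇φ at x, so □◇φ at x, so ◇φ at z, so some w with Rzw has φ; w=y, i.e. Rzy. By symmetry of the argument, Ryz.
The converse is a direct semantic check.
So the correspondent is the Euclidean property.

the Euclidean property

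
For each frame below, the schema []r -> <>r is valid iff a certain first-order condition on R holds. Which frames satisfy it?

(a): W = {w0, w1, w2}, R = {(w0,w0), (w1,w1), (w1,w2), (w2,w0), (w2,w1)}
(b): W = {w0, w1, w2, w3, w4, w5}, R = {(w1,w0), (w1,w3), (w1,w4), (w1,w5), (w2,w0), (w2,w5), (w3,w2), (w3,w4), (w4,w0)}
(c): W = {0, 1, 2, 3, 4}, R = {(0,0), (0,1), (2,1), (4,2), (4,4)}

(a)

The schema corresponds to seriality: forall x exists y Rxy.
(a): satisfies the condition.
(b): fails — world w0 has no successor.
(c): fails — world 1 has no successor.
Valid on: (a).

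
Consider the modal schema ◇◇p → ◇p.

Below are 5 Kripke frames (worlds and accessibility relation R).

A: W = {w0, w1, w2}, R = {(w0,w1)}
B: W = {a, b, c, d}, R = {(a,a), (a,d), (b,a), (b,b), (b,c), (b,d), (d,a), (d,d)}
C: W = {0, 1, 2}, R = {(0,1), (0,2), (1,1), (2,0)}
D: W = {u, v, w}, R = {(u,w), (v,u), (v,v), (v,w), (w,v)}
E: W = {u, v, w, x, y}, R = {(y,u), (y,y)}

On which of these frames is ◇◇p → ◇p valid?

Frame correspondent (Sahlqvist): ∀x ∀y (xR²y → ∃w (y = w ∧ xRw)) — i.e. a generalized confluence (Geach) condition.
A: satisfies the condition.
B: satisfies the condition.
C: fails — 0R²0 but no w with 0=w and 0Rw.
D: fails — uR²v but no t with v=t and uRt.
E: satisfies the condition.

A, B, E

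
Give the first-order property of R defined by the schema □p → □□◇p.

This is a Sahlqvist (Geach-type) schema ◇^0□^1p → □^2◇^1p.
First-order correspondent: ∀x ∀z (xR²z → ∃w (xRw ∧ zRw)).

∀x ∀z (xR²z → ∃w (xRw ∧ zRw))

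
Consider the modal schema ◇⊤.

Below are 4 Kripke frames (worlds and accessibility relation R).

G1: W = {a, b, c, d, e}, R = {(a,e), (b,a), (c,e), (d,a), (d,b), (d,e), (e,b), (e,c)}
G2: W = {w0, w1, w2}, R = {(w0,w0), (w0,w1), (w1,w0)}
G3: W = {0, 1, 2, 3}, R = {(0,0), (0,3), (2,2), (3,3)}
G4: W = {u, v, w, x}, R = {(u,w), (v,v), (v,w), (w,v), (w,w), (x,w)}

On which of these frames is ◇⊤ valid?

G1, G4

The schema corresponds to seriality: ∀x ∃y Rxy.
G1: ✓.
G2: fails — world w2 has no successor.
G3: fails — world 1 has no successor.
G4: ✓.
Valid on: G1, G4.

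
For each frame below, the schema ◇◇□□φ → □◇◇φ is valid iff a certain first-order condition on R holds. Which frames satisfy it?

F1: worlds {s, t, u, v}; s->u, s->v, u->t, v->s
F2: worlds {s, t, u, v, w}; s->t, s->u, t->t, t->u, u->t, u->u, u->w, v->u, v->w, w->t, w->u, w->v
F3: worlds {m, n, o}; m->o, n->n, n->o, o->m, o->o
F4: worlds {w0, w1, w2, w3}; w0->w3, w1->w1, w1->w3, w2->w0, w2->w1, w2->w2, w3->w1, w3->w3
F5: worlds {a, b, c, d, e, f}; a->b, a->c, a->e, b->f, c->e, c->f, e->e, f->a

The schema corresponds to a generalized confluence (Geach) condition: ∀x ∀y ∀z ((xR²y ∧ xRz) → ∃w (yR²w ∧ zR²w)).
F1: fails — sR²s, sRu but no w with sR²w and uR²w.
F2: holds.
F3: holds.
F4: holds.
F5: fails — aR²e, aRb but no w with eR²w and bR²w.
Valid on: F2, F3, F4.

F2, F3, F4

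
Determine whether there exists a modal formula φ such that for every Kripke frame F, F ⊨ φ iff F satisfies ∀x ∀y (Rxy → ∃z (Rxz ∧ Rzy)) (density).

Yes — defined by □□q → □q

Yes: it is density, defined by the C4 schema □□q → □q.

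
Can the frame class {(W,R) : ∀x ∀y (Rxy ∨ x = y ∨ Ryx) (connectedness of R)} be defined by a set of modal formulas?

Not modally definable

If a class were modally definable it would be closed under disjoint unions (Goldblatt–Thomason).
Take 4 disjoint single-world reflexive frames: each is trivially connected, but their disjoint union has 4 worlds with no edge between distinct components, so it is not connected.
Hence connectedness of R is not modally definable.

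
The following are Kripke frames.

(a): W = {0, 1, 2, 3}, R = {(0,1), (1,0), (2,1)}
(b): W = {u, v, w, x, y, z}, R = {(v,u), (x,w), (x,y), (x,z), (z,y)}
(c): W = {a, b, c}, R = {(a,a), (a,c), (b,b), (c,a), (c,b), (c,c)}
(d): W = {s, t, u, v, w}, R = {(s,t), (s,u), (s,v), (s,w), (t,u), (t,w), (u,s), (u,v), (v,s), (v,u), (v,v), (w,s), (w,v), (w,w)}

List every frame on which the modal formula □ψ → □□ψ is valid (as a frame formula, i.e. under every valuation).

(b)

Frame correspondent (Sahlqvist): ∀x ∀y ∀z (Rxy ∧ Ryz → Rxz) — i.e. transitivity.
(a): fails — R01 and R10 but not R00.
(b): condition met.
(c): fails — Rac and Rcb but not Rab.
(d): fails — Ruv and Rvu but not Ruu.
Valid on: (b).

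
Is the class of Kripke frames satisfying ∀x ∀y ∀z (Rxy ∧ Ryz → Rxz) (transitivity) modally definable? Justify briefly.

Yes: it is transitivity, defined by the 4 schema □p → □□p.

Yes — defined by □p → □□p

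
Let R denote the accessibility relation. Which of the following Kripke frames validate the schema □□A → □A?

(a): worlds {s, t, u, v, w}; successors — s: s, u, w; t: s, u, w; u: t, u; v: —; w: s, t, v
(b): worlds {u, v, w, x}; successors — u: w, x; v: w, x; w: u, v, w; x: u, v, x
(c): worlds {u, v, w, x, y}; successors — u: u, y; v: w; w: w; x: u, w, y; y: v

(b)

Frame correspondent (Sahlqvist): ∀x ∀y (Rxy → ∃z (Rxz ∧ Rzy)) — i.e. density.
(a): fails — Rwt but no z with Rwz and Rzt.
(b): ✓.
(c): fails — Ryv but no z with Ryz and Rzv.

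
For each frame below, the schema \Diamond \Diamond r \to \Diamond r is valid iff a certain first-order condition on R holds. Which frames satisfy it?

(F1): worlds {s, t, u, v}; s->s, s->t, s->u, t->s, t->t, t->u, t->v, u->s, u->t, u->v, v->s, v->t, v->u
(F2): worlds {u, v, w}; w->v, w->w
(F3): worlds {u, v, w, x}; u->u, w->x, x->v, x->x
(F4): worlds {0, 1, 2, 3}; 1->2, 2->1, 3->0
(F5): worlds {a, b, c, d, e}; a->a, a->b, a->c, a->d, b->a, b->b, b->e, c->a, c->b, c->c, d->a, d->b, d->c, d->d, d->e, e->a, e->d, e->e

This is the axiom for transitivity; its first-order frame correspondent is \forall x \forall y \forall z (Rxy \wedge Ryz \to Rxz).
(F1): fails — Ruv and Rvu but not Ruu.
(F2): satisfies the condition.
(F3): fails — Rwx and Rxv but not Rwv.
(F4): fails — R12 and R21 but not R11.
(F5): fails — Rea and Rab but not Reb.
Valid on: (F2).

(F2)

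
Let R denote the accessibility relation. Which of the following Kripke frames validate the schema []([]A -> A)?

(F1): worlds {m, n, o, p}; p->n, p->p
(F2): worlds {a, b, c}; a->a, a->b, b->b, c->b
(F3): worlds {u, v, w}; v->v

(F2), (F3)

This is the axiom for shift-reflexivity; its first-order frame correspondent is forall x forall y (Rxy -> Ryy).
(F1): fails — Rpn but not Rnn.
(F2): condition met.
(F3): condition met.
Valid on: (F2), (F3).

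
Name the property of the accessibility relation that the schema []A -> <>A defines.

Seriality

Suppose □A→◇A is valid. At any x set V(A)=W. Then □A at x, so ◇A at x, so x has a successor.
Conversely, any frame satisfying forall x exists y Rxy validates the schema.
So the correspondent is seriality.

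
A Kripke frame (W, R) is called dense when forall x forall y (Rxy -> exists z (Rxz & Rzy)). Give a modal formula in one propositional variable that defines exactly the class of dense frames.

□□r → □r

A defining formula is □□r → □r (the C4 axiom).
Suppose □□r→□r is valid. Take Rxy and set V(r)={w : xR²w}. Then □□r at x, so □r at x, so r at y, i.e. ∃z(Rxz∧Rzy).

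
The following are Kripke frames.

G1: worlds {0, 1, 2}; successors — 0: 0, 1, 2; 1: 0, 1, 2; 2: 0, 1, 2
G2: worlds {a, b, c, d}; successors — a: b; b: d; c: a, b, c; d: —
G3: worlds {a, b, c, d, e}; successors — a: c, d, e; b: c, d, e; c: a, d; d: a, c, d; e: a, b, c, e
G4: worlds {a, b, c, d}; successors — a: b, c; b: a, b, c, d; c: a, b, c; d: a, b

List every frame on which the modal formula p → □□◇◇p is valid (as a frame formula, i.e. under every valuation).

G1, G4

Frame correspondent (Sahlqvist): ∀x ∀z (xR²z → ∃w (x = w ∧ zR²w)) — i.e. a generalized confluence (Geach) condition.
G1: satisfies the condition.
G2: fails — aR²d but no w with a=w and dR²w.
G3: fails — bR²c but no w with b=w and cR²w.
G4: satisfies the condition.
Valid on: G1, G4.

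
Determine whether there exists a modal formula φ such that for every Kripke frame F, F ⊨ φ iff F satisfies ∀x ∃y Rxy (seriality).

Yes: it is seriality, defined by the D schema □q → ◇q.
Suppose □q→◇q is valid. At any x set V(q)=W. Then □q at x, so ◇q at x, so x has a successor.

Definable; □q → ◇q defines it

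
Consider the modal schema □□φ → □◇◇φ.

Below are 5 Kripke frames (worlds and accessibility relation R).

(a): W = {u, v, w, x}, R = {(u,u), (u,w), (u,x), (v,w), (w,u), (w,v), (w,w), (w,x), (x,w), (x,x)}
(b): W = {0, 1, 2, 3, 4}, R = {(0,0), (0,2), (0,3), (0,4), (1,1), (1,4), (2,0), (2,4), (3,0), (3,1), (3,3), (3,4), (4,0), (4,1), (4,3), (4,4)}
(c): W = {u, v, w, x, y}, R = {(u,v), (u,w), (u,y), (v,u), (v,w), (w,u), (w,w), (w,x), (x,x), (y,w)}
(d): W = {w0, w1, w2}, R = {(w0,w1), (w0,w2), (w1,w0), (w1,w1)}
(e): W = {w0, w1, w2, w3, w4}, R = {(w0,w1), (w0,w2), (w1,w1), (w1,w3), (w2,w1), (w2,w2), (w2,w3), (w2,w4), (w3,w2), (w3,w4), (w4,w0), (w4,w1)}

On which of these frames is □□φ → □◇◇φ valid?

The schema corresponds to a generalized confluence (Geach) condition: ∀x ∀z (xRz → ∃w (xR²w ∧ zR²w)).
(a): holds.
(b): holds.
(c): holds.
(d): fails — w0Rw2 but no w with w0R²w and w2R²w.
(e): holds.

(a), (b), (c), (e)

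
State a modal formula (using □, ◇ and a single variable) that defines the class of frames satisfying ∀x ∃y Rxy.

The condition is seriality. The D schema □r → ◇r defines it.
Suppose □r→◇r is valid. At any x set V(r)=W. Then □r at x, so ◇r at x, so x has a successor.

□r → ◇r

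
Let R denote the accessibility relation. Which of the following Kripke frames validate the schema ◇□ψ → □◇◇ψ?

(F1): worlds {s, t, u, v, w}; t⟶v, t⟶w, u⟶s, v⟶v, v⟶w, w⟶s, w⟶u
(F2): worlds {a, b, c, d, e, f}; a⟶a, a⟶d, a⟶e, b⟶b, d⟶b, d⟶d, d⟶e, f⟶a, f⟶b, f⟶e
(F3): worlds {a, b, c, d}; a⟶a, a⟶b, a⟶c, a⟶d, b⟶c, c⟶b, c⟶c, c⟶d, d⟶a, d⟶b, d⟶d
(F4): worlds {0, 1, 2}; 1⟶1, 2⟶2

This is the axiom for a generalized confluence (Geach) condition; its first-order frame correspondent is ∀x ∀y ∀z ((xRy ∧ xRz) → ∃w (yRw ∧ zR²w)).
(F1): fails — tRv, tRw but no w* with vRw* and wR²w*.
(F2): fails — aRa, aRe but no w with aRw and eR²w.
(F3): ✓.
(F4): ✓.

(F3), (F4)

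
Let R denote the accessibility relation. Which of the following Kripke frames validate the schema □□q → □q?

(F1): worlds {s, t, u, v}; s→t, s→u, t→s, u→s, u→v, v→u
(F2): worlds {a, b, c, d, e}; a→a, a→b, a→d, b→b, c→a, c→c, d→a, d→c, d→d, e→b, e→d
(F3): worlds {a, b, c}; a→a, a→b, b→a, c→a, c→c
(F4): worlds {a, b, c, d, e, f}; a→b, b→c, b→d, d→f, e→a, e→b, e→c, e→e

The schema corresponds to density: ∀x ∀y (Rxy → ∃z (Rxz ∧ Rzy)).
(F1): fails — Ruv but no z with Ruz and Rzv.
(F2): holds.
(F3): holds.
(F4): fails — Rbc but no z with Rbz and Rzc.

(F2), (F3)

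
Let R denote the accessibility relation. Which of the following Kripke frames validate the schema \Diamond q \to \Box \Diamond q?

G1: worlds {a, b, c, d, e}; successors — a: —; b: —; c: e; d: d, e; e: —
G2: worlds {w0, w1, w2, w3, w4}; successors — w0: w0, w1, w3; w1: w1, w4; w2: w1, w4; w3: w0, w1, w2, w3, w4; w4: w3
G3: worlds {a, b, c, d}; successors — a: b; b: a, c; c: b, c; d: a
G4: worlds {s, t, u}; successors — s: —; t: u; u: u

The schema corresponds to the Euclidean property: \forall x \forall y \forall z (Rxy \wedge Rxz \to Ryz).
G1: fails — Rce and Rce but not Ree.
G2: fails — Rw0w1 and Rw0w0 but not Rw1w0.
G3: fails — Rab and Rab but not Rbb.
G4: condition met.

G4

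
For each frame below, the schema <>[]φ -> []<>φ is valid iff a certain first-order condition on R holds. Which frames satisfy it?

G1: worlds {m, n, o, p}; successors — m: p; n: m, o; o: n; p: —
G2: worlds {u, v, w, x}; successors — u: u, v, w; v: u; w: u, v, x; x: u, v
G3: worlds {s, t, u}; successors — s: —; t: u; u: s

Frame correspondent (Sahlqvist): forall x forall y forall z (Rxy & Rxz -> exists w (Ryw & Rzw)) — i.e. convergence.
G1: fails — Rmp and Rmp but p and p have no common successor.
G2: satisfies the condition.
G3: fails — Rus and Rus but s and s have no common successor.
Valid on: G2.

G2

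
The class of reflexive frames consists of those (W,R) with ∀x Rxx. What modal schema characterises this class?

A defining formula is □r → r (the T axiom).
Suppose □r→r is valid. At any x set V(r)={w : Rxw}. Then □r holds at x, so r holds at x, i.e. Rxx.

□r → r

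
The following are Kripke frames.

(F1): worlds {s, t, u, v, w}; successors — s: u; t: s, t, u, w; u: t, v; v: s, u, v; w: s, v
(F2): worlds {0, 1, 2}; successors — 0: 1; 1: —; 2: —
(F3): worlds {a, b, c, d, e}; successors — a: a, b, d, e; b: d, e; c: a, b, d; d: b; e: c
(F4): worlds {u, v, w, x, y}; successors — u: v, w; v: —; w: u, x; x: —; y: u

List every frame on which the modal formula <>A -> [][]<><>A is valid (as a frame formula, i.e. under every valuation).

(F2)

This is the axiom for a generalized confluence (Geach) condition; its first-order frame correspondent is forall x forall y forall z ((xRy & x R^2 z) -> exists w (y = w & z R^2 w)).
(F1): fails — tRs, tR²s but no w* with s=w* and sR²w*.
(F2): condition met.
(F3): fails — aRa, aR²b but no w with a=w and bR²w.
(F4): fails — uRv, uR²u but no t with v=t and uR²t.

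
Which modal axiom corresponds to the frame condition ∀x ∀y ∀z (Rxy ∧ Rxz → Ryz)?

A defining formula is ◇ψ → □◇ψ (the 5 axiom).
Suppose ◇ψ→□◇ψ is valid. Take Rxy, Rxz and set V(ψ)={y}. Then ◇ψ at x, so □◇ψ at x, so ◇ψ at z, so some w with Rzw has ψ; w=y, i.e. Rzy. By symmetry of the argument, Ryz.

◇ψ → □◇ψ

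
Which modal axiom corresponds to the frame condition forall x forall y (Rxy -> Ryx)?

The condition is symmetry. The B schema s → □◇s defines it.
Suppose s→□◇s is valid. Take Rxy and set V(s)={x}. Then s at x, so □◇s at x, so ◇s at y, so some z with Ryz has s; z=x, i.e. Ryx.

s → □◇s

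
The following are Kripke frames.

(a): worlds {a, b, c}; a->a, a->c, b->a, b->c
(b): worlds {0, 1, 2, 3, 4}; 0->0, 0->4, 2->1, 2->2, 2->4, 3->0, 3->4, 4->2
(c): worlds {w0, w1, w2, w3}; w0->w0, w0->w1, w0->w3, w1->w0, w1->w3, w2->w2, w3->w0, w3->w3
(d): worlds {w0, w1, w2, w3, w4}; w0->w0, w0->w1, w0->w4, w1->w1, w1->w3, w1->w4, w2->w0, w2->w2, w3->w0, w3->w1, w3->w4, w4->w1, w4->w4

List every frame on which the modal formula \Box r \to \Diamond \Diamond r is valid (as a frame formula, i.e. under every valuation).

The schema corresponds to a generalized confluence (Geach) condition: \forall x \exists w (xRw \wedge x R^2 w).
(a): fails — at c but no w with cRw and cR²w.
(b): fails — at 1 but no w with 1Rw and 1R²w.
(c): condition met.
(d): condition met.

(c), (d)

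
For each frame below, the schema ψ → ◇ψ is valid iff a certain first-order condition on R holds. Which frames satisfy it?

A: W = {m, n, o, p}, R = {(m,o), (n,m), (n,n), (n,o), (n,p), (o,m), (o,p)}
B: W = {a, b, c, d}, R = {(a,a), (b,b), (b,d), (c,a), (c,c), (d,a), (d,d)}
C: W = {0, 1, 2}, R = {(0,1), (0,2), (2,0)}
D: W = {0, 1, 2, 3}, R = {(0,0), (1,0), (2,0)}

The schema corresponds to reflexivity: ∀x Rxx.
A: fails — world m does not see itself.
B: condition met.
C: fails — world 0 does not see itself.
D: fails — world 1 does not see itself.

B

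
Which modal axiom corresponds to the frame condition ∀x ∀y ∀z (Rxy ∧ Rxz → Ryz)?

A defining formula is ◇p → □◇p (the 5 axiom).
Suppose ◇p→□◇p is valid. Take Rxy, Rxz and set V(p)={y}. Then ◇p at x, so □◇p at x, so ◇p at z, so some w with Rzw has p; w=y, i.e. Rzy. By symmetry of the argument, Ryz.

◇p → □◇p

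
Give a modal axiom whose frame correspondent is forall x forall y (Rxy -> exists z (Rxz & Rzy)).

This is density; the standard corresponding axiom is C4: □□p → □p.
Suppose □□p→□p is valid. Take Rxy and set V(p)={w : xR²w}. Then □□p at x, so □p at x, so p at y, i.e. ∃z(Rxz∧Rzy).

□□p → □p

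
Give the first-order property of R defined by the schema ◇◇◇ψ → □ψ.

This is a Sahlqvist (Geach-type) schema ◇^3□^0ψ → □^1◇^0ψ.
Minimal-valuation argument: fix x; take any y with xR^3y and any z with xR^1z. Set V(ψ) to the set of worlds R-reachable from y in exactly 0 steps. Then □^0ψ holds at y, so the antecedent holds at x; validity forces ◇^0ψ at z, giving a w with zR^0w and yR^0w.
First-order correspondent: ∀x ∀y ∀z ((xR³y ∧ xRz) → ∃w (y = w ∧ z = w)).

∀x ∀y ∀z ((xR³y ∧ xRz) → ∃w (y = w ∧ z = w))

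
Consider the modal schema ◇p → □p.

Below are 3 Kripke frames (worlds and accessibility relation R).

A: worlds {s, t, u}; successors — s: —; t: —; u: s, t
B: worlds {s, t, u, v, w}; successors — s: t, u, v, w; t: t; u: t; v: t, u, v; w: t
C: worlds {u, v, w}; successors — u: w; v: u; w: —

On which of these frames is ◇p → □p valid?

This is the axiom for partial functionality; its first-order frame correspondent is ∀x ∀y ∀z (Rxy ∧ Rxz → y = z).
A: fails — u sees both s and t.
B: fails — s sees both t and u.
C: ✓.
Valid on: C.

C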